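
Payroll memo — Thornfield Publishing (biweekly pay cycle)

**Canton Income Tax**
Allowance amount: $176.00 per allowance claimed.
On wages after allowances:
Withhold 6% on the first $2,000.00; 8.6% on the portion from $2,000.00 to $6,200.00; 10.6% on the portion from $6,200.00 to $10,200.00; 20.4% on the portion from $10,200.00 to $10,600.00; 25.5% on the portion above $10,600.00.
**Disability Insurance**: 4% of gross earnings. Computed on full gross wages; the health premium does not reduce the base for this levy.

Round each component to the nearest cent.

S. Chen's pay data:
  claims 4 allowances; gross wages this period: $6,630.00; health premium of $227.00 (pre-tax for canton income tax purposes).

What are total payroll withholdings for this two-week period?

$703.31

Canton Income Tax: taxable = $6,630.00 − $227.00 − 4×$176.00 = $5,699.00
  $120.00 + 8.6% × ($5,699.00 − $2,000.00) = $120.00 + 8.6% × $3,699.00 = $438.11
Disability Insurance: 4% × $6,630.00 = $265.20
Total: $438.11 + $265.20 = $703.31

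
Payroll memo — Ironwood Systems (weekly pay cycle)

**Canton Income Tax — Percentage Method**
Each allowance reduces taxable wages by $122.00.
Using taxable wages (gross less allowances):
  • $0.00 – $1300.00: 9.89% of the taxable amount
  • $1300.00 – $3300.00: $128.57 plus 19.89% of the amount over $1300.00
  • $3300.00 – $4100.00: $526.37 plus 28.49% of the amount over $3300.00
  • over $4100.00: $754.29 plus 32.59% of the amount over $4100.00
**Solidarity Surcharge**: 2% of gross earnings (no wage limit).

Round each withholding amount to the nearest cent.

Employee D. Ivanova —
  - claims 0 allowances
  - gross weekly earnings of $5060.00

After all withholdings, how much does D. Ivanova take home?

$3891.65

Canton Income Tax: taxable = $5060.00
  $754.29 + 32.59% × ($5060.00 − $4100.00) = $754.29 + 32.59% × $960.00 = $1067.15
Solidarity Surcharge: 2% × $5060.00 = $101.20
Total withheld: $1067.15 + $101.20 = $1168.35
Net pay: $5060.00 − $1168.35 = $3891.65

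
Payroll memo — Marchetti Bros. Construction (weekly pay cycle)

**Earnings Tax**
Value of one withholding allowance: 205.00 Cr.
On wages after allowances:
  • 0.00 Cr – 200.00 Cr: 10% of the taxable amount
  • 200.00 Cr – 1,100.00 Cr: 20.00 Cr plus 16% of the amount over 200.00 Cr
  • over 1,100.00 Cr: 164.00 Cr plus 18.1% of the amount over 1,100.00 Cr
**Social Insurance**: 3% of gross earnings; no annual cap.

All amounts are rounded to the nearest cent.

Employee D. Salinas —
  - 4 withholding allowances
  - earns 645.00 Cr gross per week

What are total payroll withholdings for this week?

Earnings Tax: taxable = 645.00 Cr − 4×205.00 Cr = -175.00 Cr
  Taxable ≤ 0 → 0.00 Cr
Social Insurance: 3% × 645.00 Cr = 19.35 Cr
Total: 0.00 Cr + 19.35 Cr = 19.35 Cr

19.35 Cr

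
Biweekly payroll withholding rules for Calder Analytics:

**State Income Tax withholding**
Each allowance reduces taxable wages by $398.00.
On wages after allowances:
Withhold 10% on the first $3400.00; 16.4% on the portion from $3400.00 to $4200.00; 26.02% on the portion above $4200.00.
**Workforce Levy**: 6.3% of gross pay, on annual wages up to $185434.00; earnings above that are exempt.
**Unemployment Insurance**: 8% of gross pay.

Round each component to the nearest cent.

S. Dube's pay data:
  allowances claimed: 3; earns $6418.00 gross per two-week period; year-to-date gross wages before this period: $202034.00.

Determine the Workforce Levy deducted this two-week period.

Workforce Levy: YTD $202034.00 ≥ cap $185434.00 → $0.00

$0.00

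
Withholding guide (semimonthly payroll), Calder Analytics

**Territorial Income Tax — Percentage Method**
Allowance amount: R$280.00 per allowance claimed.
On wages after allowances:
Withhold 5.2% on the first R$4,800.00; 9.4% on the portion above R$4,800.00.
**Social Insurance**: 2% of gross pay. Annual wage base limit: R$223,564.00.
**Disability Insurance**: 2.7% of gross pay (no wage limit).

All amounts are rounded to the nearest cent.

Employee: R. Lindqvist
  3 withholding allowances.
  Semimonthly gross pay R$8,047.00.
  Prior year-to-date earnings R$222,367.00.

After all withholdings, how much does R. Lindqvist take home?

R$7,329.93

Territorial Income Tax: taxable = R$8,047.00 − 3×R$280.00 = R$7,207.00
  R$249.60 + 9.4% × (R$7,207.00 − R$4,800.00) = R$249.60 + 9.4% × R$2,407.00 = R$475.86
Social Insurance: cap R$223,564.00 − YTD R$222,367.00 = R$1,197.00 subject; 2% × R$1,197.00 = R$23.94
Disability Insurance: 2.7% × R$8,047.00 = R$217.27
Total withheld: R$475.86 + R$23.94 + R$217.27 = R$717.07
Net pay: R$8,047.00 − R$717.07 = R$7,329.93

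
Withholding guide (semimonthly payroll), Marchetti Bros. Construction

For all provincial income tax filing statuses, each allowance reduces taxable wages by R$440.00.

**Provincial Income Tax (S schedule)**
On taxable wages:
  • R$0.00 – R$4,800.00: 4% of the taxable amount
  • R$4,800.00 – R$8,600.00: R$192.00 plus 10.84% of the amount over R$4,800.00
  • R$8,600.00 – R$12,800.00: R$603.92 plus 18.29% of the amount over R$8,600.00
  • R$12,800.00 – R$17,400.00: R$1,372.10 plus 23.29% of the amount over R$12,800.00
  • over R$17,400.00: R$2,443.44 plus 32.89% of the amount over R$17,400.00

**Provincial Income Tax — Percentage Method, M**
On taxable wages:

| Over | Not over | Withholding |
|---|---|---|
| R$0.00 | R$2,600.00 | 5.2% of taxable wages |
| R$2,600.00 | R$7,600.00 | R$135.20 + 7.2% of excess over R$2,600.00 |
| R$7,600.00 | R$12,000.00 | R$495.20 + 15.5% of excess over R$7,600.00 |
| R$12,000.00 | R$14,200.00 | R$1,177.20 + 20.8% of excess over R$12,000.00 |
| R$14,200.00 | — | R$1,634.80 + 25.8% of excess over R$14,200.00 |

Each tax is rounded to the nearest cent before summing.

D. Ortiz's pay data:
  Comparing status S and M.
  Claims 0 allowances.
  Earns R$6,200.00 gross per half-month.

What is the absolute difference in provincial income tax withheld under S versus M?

Provincial Income Tax (S): taxable = R$6,200.00
  R$192.00 + 10.84% × (R$6,200.00 − R$4,800.00) = R$192.00 + 10.84% × R$1,400.00 = R$343.76
Provincial Income Tax (M): taxable = R$6,200.00
  R$135.20 + 7.2% × (R$6,200.00 − R$2,600.00) = R$135.20 + 7.2% × R$3,600.00 = R$394.40
Difference: |R$343.76 − R$394.40| = R$50.64 (higher under M)

R$50.64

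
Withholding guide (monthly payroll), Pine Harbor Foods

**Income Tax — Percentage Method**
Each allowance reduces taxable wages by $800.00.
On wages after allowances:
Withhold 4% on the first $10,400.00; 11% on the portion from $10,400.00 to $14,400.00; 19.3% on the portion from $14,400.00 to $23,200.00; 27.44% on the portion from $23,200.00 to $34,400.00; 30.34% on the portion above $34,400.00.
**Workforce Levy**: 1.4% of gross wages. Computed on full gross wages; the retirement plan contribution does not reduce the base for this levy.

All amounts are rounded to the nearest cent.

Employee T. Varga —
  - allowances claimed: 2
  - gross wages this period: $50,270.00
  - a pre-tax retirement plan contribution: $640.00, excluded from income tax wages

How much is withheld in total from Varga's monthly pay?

$10,466.80

Income Tax: taxable = $50,270.00 − $640.00 − 2×$800.00 = $48,030.00
  $5,627.68 + 30.34% × ($48,030.00 − $34,400.00) = $5,627.68 + 30.34% × $13,630.00 = $9,763.02
Workforce Levy: 1.4% × $50,270.00 = $703.78
Total: $9,763.02 + $703.78 = $10,466.80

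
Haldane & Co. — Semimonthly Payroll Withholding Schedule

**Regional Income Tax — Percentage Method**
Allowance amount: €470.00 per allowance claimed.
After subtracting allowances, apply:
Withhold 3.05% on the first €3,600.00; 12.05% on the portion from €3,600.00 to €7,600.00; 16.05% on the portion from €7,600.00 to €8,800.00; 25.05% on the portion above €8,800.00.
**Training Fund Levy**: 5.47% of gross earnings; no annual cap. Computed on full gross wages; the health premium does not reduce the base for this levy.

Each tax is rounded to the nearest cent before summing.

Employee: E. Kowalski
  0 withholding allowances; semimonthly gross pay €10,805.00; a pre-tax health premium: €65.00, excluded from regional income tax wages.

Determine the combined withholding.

€1,861.40

Regional Income Tax: taxable = €10,805.00 − €65.00 = €10,740.00
  €784.40 + 25.05% × (€10,740.00 − €8,800.00) = €784.40 + 25.05% × €1,940.00 = €1,270.37
Training Fund Levy: 5.47% × €10,805.00 = €591.03
Total: €1,270.37 + €591.03 = €1,861.40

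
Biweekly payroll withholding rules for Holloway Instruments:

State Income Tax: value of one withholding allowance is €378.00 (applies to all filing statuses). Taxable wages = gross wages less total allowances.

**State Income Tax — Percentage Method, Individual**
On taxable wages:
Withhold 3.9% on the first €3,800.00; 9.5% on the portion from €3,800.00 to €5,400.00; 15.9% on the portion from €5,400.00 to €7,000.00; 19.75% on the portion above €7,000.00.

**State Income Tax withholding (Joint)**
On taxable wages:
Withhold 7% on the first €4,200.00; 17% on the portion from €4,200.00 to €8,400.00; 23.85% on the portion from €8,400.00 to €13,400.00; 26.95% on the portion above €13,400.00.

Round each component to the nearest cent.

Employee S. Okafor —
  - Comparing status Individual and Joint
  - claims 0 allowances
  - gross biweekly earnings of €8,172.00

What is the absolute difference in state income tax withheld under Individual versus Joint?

€183.17

State Income Tax (Individual): taxable = €8,172.00
  €554.60 + 19.75% × (€8,172.00 − €7,000.00) = €554.60 + 19.75% × €1,172.00 = €786.07
State Income Tax (Joint): taxable = €8,172.00
  €294.00 + 17% × (€8,172.00 − €4,200.00) = €294.00 + 17% × €3,972.00 = €969.24
Difference: |€786.07 − €969.24| = €183.17 (higher under Joint)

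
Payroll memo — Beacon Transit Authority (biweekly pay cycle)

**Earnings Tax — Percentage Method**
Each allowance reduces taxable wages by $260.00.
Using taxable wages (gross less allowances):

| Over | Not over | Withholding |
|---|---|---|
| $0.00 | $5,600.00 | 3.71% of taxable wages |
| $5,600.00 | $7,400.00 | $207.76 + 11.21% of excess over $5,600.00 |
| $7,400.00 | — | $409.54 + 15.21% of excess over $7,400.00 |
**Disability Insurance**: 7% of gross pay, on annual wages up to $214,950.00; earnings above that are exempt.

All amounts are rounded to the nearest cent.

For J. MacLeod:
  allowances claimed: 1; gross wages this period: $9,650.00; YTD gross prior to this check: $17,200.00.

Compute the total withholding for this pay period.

$1,387.72

Earnings Tax: taxable = $9,650.00 − 1×$260.00 = $9,390.00
  $409.54 + 15.21% × ($9,390.00 − $7,400.00) = $409.54 + 15.21% × $1,990.00 = $712.22
Disability Insurance: 7% × $9,650.00 = $675.50
Total: $712.22 + $675.50 = $1,387.72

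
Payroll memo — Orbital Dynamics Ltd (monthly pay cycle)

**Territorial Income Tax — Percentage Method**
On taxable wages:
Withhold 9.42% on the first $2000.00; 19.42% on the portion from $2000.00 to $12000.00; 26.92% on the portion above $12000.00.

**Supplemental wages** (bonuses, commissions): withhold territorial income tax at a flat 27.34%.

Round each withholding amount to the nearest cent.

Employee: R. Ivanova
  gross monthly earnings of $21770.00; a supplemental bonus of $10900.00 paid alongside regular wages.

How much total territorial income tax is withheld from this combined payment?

Territorial Income Tax: taxable = $21770.00
  $2130.40 + 26.92% × ($21770.00 − $12000.00) = $2130.40 + 26.92% × $9770.00 = $4760.48
Supplemental (27.34% flat on bonus): 27.34% × $10900.00 = $2980.06
Total territorial income tax: $4760.48 + $2980.06 = $7740.54

$7740.54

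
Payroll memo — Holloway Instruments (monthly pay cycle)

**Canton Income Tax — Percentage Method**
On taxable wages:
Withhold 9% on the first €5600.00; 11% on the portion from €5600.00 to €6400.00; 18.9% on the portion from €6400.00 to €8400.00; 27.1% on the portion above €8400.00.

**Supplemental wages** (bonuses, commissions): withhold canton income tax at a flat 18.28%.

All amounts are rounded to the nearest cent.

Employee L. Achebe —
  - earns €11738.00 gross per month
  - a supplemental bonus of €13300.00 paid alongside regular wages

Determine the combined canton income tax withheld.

€4305.84

Canton Income Tax: taxable = €11738.00
  €970.00 + 27.1% × (€11738.00 − €8400.00) = €970.00 + 27.1% × €3338.00 = €1874.60
Supplemental (18.28% flat on bonus): 18.28% × €13300.00 = €2431.24
Total canton income tax: €1874.60 + €2431.24 = €4305.84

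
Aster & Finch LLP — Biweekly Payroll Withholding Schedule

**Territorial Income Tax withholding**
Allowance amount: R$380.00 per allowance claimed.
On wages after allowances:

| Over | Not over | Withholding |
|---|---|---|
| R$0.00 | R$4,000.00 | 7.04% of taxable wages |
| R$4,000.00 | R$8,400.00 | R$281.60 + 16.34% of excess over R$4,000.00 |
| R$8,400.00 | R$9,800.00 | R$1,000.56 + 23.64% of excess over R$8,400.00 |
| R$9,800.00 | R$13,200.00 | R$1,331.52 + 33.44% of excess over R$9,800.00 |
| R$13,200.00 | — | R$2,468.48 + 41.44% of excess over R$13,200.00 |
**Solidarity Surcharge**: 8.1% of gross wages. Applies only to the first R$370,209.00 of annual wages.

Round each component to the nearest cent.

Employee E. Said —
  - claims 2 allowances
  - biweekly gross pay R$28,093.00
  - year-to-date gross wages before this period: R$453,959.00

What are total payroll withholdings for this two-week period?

Territorial Income Tax: taxable = R$28,093.00 − 2×R$380.00 = R$27,333.00
  R$2,468.48 + 41.44% × (R$27,333.00 − R$13,200.00) = R$2,468.48 + 41.44% × R$14,133.00 = R$8,325.20
Solidarity Surcharge: YTD R$453,959.00 ≥ cap R$370,209.00 → R$0.00
Total: R$8,325.20 + R$0.00 = R$8,325.20

R$8,325.20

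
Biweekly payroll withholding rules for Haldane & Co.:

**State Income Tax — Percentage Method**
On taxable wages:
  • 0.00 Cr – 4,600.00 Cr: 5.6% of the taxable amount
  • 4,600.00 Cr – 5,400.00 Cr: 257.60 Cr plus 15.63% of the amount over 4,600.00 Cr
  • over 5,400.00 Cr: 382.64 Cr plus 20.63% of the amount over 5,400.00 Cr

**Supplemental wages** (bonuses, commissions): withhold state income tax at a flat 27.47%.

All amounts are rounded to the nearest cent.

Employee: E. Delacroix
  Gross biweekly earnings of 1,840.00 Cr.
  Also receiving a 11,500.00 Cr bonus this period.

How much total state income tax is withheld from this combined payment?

3,262.09 Cr

State Income Tax: taxable = 1,840.00 Cr
  5.6% × 1,840.00 Cr = 103.04 Cr
Supplemental (27.47% flat on bonus): 27.47% × 11,500.00 Cr = 3,159.05 Cr
Total state income tax: 103.04 Cr + 3,159.05 Cr = 3,262.09 Cr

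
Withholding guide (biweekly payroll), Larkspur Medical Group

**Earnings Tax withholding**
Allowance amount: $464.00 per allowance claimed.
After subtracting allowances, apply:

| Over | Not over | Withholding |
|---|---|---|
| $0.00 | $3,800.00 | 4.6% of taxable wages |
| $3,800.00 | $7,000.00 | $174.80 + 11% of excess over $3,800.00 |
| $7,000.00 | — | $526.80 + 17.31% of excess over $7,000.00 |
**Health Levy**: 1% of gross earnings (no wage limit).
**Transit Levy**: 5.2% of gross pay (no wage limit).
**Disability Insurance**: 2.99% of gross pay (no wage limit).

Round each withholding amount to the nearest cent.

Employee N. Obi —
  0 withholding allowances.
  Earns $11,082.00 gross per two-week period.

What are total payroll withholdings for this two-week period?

Earnings Tax: taxable = $11,082.00
  $526.80 + 17.31% × ($11,082.00 − $7,000.00) = $526.80 + 17.31% × $4,082.00 = $1,233.39
Health Levy: 1% × $11,082.00 = $110.82
Transit Levy: 5.2% × $11,082.00 = $576.26
Disability Insurance: 2.99% × $11,082.00 = $331.35
Total: $1,233.39 + $110.82 + $576.26 + $331.35 = $2,251.82

$2,251.82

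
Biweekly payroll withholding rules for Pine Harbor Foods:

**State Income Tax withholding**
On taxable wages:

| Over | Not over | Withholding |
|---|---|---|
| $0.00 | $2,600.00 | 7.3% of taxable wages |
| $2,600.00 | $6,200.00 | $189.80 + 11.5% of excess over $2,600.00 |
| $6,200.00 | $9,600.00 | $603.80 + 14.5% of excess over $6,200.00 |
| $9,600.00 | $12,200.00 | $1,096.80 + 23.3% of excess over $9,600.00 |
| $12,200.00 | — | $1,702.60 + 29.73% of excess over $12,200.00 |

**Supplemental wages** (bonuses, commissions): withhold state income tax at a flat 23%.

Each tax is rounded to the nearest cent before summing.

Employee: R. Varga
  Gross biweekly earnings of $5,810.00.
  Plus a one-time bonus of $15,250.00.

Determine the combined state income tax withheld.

$4,066.45

State Income Tax: taxable = $5,810.00
  $189.80 + 11.5% × ($5,810.00 − $2,600.00) = $189.80 + 11.5% × $3,210.00 = $558.95
Supplemental (23% flat on bonus): 23% × $15,250.00 = $3,507.50
Total state income tax: $558.95 + $3,507.50 = $4,066.45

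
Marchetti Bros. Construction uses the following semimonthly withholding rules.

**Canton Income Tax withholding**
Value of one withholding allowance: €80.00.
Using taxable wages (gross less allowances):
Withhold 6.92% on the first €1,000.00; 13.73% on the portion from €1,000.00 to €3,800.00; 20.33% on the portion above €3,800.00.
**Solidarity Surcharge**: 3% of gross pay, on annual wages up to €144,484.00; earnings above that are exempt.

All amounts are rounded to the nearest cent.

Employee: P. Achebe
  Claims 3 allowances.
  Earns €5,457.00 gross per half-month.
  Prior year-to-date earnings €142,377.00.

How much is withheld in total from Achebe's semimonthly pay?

€804.93

Canton Income Tax: taxable = €5,457.00 − 3×€80.00 = €5,217.00
  €453.64 + 20.33% × (€5,217.00 − €3,800.00) = €453.64 + 20.33% × €1,417.00 = €741.72
Solidarity Surcharge: cap €144,484.00 − YTD €142,377.00 = €2,107.00 subject; 3% × €2,107.00 = €63.21
Total: €741.72 + €63.21 = €804.93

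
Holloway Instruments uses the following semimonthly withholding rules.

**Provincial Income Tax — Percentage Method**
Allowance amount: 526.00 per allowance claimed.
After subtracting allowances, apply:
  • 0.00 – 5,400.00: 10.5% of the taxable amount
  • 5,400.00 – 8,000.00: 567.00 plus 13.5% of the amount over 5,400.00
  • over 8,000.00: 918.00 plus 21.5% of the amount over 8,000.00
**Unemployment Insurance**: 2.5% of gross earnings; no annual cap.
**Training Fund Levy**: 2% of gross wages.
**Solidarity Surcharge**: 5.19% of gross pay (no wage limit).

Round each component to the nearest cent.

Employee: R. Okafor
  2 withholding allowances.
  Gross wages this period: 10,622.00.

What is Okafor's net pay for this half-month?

Provincial Income Tax: taxable = 10,622.00 − 2×526.00 = 9,570.00
  918.00 + 21.5% × (9,570.00 − 8,000.00) = 918.00 + 21.5% × 1,570.00 = 1,255.55
Unemployment Insurance: 2.5% × 10,622.00 = 265.55
Training Fund Levy: 2% × 10,622.00 = 212.44
Solidarity Surcharge: 5.19% × 10,622.00 = 551.28
Total withheld: 1,255.55 + 265.55 + 212.44 + 551.28 = 2,284.82
Net pay: 10,622.00 − 2,284.82 = 8,337.18

8,337.18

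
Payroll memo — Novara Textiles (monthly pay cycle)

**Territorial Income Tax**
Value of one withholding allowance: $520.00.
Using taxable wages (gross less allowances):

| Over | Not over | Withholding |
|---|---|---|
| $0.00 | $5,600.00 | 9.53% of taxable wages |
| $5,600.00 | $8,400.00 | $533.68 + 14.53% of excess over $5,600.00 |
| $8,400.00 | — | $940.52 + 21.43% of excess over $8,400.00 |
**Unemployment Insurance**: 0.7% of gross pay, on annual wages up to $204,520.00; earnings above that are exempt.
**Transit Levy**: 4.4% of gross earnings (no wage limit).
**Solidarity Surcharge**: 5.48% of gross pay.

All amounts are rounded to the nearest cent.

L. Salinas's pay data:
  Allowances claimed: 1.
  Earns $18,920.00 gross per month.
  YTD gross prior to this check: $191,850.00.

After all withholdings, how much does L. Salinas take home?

$13,878.49

Territorial Income Tax: taxable = $18,920.00 − 1×$520.00 = $18,400.00
  $940.52 + 21.43% × ($18,400.00 − $8,400.00) = $940.52 + 21.43% × $10,000.00 = $3,083.52
Unemployment Insurance: cap $204,520.00 − YTD $191,850.00 = $12,670.00 subject; 0.7% × $12,670.00 = $88.69
Transit Levy: 4.4% × $18,920.00 = $832.48
Solidarity Surcharge: 5.48% × $18,920.00 = $1,036.82
Total withheld: $3,083.52 + $88.69 + $832.48 + $1,036.82 = $5,041.51
Net pay: $18,920.00 − $5,041.51 = $13,878.49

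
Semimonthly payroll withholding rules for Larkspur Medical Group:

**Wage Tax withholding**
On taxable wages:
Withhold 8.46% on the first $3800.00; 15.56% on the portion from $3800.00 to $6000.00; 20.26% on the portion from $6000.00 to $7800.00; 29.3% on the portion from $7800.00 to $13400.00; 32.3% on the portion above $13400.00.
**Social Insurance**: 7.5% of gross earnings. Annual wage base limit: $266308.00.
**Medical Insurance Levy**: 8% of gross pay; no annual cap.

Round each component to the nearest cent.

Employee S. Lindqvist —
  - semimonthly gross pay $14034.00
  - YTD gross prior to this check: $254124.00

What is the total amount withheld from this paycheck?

Wage Tax: taxable = $14034.00
  $2669.28 + 32.3% × ($14034.00 − $13400.00) = $2669.28 + 32.3% × $634.00 = $2874.06
Social Insurance: cap $266308.00 − YTD $254124.00 = $12184.00 subject; 7.5% × $12184.00 = $913.80
Medical Insurance Levy: 8% × $14034.00 = $1122.72
Total: $2874.06 + $913.80 + $1122.72 = $4910.58

$4910.58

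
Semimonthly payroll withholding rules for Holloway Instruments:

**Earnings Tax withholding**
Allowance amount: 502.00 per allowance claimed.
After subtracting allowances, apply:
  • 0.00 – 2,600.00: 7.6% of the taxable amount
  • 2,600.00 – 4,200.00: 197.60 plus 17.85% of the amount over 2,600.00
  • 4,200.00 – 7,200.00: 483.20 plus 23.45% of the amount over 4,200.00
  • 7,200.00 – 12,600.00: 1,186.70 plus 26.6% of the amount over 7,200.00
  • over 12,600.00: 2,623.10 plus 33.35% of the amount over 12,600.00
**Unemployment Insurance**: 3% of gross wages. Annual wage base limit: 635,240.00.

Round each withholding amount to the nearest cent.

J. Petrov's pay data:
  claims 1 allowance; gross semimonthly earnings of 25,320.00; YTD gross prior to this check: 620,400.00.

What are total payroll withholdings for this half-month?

7,143.00

Earnings Tax: taxable = 25,320.00 − 1×502.00 = 24,818.00
  2,623.10 + 33.35% × (24,818.00 − 12,600.00) = 2,623.10 + 33.35% × 12,218.00 = 6,697.80
Unemployment Insurance: cap 635,240.00 − YTD 620,400.00 = 14,840.00 subject; 3% × 14,840.00 = 445.20
Total: 6,697.80 + 445.20 = 7,143.00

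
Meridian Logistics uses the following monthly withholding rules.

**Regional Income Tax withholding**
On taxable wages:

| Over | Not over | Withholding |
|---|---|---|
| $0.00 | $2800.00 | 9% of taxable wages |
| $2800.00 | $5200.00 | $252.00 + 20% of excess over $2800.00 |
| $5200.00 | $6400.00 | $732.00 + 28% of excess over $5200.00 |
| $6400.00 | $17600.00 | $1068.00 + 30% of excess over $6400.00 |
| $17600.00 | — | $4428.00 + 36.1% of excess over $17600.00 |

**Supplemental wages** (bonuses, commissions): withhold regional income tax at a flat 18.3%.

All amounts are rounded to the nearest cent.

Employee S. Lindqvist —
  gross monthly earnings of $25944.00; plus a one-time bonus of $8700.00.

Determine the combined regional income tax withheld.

$9032.28

Regional Income Tax: taxable = $25944.00
  $4428.00 + 36.1% × ($25944.00 − $17600.00) = $4428.00 + 36.1% × $8344.00 = $7440.18
Supplemental (18.3% flat on bonus): 18.3% × $8700.00 = $1592.10
Total regional income tax: $7440.18 + $1592.10 = $9032.28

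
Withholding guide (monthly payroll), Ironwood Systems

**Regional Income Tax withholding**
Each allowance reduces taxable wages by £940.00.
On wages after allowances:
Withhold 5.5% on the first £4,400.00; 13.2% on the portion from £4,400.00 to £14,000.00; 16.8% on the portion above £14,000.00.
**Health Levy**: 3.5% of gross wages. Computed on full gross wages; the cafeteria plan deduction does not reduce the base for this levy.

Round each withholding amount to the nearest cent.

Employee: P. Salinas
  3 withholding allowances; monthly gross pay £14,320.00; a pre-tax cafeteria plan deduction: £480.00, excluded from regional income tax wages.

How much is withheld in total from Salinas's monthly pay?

Regional Income Tax: taxable = £14,320.00 − £480.00 − 3×£940.00 = £11,020.00
  £242.00 + 13.2% × (£11,020.00 − £4,400.00) = £242.00 + 13.2% × £6,620.00 = £1,115.84
Health Levy: 3.5% × £14,320.00 = £501.20
Total: £1,115.84 + £501.20 = £1,617.04

£1,617.04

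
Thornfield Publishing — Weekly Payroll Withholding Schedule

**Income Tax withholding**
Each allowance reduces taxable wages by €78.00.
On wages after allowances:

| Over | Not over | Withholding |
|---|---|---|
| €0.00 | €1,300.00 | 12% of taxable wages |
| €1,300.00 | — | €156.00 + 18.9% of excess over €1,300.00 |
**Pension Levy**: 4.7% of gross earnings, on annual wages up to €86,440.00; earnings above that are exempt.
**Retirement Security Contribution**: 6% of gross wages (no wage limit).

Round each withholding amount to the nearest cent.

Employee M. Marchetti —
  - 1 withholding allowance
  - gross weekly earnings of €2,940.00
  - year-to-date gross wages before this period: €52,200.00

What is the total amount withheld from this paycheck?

€765.80

Income Tax: taxable = €2,940.00 − 1×€78.00 = €2,862.00
  €156.00 + 18.9% × (€2,862.00 − €1,300.00) = €156.00 + 18.9% × €1,562.00 = €451.22
Pension Levy: 4.7% × €2,940.00 = €138.18
Retirement Security Contribution: 6% × €2,940.00 = €176.40
Total: €451.22 + €138.18 + €176.40 = €765.80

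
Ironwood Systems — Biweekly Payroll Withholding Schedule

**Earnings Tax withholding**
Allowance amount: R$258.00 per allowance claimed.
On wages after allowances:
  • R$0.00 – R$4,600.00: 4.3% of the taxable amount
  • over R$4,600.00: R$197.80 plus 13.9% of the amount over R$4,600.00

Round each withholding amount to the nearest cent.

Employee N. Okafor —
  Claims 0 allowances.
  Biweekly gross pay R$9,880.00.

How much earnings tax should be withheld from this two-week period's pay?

R$931.72

Earnings Tax: taxable = R$9,880.00
  R$197.80 + 13.9% × (R$9,880.00 − R$4,600.00) = R$197.80 + 13.9% × R$5,280.00 = R$931.72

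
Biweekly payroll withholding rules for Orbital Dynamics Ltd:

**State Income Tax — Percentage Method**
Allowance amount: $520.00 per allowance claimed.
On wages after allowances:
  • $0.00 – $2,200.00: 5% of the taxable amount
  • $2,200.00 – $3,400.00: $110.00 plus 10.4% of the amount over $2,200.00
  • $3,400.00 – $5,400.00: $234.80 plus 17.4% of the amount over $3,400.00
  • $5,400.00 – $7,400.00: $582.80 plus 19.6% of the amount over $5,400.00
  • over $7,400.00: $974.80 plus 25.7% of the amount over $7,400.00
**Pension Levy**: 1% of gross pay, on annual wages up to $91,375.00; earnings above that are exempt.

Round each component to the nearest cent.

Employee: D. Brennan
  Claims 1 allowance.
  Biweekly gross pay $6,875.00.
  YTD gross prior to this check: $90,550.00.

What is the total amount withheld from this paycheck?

State Income Tax: taxable = $6,875.00 − 1×$520.00 = $6,355.00
  $582.80 + 19.6% × ($6,355.00 − $5,400.00) = $582.80 + 19.6% × $955.00 = $769.98
Pension Levy: cap $91,375.00 − YTD $90,550.00 = $825.00 subject; 1% × $825.00 = $8.25
Total: $769.98 + $8.25 = $778.23

$778.23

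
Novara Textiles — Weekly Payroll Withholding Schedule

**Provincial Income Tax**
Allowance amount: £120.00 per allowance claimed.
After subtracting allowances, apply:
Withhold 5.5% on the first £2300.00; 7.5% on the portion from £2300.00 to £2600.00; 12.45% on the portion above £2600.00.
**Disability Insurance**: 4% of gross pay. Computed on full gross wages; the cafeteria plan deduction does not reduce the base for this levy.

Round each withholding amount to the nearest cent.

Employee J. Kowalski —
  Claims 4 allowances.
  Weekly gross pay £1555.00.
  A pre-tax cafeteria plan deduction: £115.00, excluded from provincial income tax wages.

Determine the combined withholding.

£115.00

Provincial Income Tax: taxable = £1555.00 − £115.00 − 4×£120.00 = £960.00
  5.5% × £960.00 = £52.80
Disability Insurance: 4% × £1555.00 = £62.20
Total: £52.80 + £62.20 = £115.00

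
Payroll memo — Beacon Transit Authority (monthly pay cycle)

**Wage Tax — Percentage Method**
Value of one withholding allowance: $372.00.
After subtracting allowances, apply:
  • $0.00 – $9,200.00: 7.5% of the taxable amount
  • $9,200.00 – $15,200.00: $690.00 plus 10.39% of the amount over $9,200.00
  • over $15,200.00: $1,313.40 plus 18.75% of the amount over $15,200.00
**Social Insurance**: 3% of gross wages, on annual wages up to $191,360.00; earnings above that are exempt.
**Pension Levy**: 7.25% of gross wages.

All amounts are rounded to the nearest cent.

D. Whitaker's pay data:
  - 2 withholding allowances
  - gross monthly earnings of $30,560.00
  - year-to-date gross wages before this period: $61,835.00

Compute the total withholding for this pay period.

$7,186.30

Wage Tax: taxable = $30,560.00 − 2×$372.00 = $29,816.00
  $1,313.40 + 18.75% × ($29,816.00 − $15,200.00) = $1,313.40 + 18.75% × $14,616.00 = $4,053.90
Social Insurance: 3% × $30,560.00 = $916.80
Pension Levy: 7.25% × $30,560.00 = $2,215.60
Total: $4,053.90 + $916.80 + $2,215.60 = $7,186.30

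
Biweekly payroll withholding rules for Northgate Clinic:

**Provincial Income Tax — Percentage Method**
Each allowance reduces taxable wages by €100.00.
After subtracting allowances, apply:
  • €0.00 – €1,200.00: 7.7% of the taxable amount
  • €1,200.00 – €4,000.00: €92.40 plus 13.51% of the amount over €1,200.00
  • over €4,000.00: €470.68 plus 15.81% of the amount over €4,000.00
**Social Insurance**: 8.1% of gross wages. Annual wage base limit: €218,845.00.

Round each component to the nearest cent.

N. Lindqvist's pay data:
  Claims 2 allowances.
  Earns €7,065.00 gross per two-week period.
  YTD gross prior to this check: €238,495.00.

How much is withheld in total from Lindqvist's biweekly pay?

€923.64

Provincial Income Tax: taxable = €7,065.00 − 2×€100.00 = €6,865.00
  €470.68 + 15.81% × (€6,865.00 − €4,000.00) = €470.68 + 15.81% × €2,865.00 = €923.64
Social Insurance: YTD €238,495.00 ≥ cap €218,845.00 → €0.00
Total: €923.64 + €0.00 = €923.64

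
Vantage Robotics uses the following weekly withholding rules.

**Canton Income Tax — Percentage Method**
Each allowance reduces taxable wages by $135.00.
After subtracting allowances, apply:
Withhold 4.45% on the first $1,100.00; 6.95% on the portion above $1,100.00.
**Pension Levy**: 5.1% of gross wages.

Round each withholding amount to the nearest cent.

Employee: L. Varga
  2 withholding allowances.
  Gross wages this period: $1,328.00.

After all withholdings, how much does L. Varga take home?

$1,213.19

Canton Income Tax: taxable = $1,328.00 − 2×$135.00 = $1,058.00
  4.45% × $1,058.00 = $47.08
Pension Levy: 5.1% × $1,328.00 = $67.73
Total withheld: $47.08 + $67.73 = $114.81
Net pay: $1,328.00 − $114.81 = $1,213.19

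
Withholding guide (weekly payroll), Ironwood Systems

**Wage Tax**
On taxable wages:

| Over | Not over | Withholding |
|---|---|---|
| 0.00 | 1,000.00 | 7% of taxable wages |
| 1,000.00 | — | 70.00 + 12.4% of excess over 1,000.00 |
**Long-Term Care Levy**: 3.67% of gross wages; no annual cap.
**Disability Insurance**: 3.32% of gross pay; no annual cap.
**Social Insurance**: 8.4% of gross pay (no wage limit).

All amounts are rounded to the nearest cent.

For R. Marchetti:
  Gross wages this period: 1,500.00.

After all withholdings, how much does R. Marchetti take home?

Wage Tax: taxable = 1,500.00
  70.00 + 12.4% × (1,500.00 − 1,000.00) = 70.00 + 12.4% × 500.00 = 132.00
Long-Term Care Levy: 3.67% × 1,500.00 = 55.05
Disability Insurance: 3.32% × 1,500.00 = 49.80
Social Insurance: 8.4% × 1,500.00 = 126.00
Total withheld: 132.00 + 55.05 + 49.80 + 126.00 = 362.85
Net pay: 1,500.00 − 362.85 = 1,137.15

1,137.15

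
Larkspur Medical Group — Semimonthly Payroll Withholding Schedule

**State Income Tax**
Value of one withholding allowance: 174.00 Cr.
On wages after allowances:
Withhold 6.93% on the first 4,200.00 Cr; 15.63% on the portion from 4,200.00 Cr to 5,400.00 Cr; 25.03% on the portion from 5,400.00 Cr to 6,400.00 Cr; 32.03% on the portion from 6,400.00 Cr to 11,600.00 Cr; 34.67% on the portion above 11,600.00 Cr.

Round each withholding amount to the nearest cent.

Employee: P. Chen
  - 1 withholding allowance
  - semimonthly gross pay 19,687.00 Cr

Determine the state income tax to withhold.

5,137.92 Cr

State Income Tax: taxable = 19,687.00 Cr − 1×174.00 Cr = 19,513.00 Cr
  2,394.48 Cr + 34.67% × (19,513.00 Cr − 11,600.00 Cr) = 2,394.48 Cr + 34.67% × 7,913.00 Cr = 5,137.92 Cr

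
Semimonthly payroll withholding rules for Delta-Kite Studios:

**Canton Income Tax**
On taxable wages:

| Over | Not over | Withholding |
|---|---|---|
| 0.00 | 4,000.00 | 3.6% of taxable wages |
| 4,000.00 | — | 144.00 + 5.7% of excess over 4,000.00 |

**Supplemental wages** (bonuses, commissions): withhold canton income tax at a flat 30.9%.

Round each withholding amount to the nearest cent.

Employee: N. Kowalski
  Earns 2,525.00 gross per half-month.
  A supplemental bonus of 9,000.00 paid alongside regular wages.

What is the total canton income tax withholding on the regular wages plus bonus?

Canton Income Tax: taxable = 2,525.00
  3.6% × 2,525.00 = 90.90
Supplemental (30.9% flat on bonus): 30.9% × 9,000.00 = 2,781.00
Total canton income tax: 90.90 + 2,781.00 = 2,871.90

2,871.90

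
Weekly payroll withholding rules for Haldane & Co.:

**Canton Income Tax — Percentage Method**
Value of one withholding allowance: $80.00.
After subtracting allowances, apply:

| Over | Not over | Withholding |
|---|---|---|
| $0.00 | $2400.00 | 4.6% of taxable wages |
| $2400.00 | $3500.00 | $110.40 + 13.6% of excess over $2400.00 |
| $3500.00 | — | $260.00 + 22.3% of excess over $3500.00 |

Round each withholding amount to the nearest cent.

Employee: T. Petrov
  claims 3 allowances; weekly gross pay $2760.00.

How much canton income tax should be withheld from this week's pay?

$126.72

Canton Income Tax: taxable = $2760.00 − 3×$80.00 = $2520.00
  $110.40 + 13.6% × ($2520.00 − $2400.00) = $110.40 + 13.6% × $120.00 = $126.72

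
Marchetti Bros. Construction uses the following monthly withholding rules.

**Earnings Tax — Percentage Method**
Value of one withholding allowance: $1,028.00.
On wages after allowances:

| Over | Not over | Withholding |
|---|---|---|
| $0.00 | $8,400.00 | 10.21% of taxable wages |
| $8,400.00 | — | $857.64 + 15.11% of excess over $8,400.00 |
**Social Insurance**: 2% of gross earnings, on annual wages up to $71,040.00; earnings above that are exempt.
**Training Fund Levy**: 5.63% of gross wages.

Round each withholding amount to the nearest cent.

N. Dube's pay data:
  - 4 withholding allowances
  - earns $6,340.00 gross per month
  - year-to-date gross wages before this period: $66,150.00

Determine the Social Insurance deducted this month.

$97.80

Social Insurance: cap $71,040.00 − YTD $66,150.00 = $4,890.00 subject; 2% × $4,890.00 = $97.80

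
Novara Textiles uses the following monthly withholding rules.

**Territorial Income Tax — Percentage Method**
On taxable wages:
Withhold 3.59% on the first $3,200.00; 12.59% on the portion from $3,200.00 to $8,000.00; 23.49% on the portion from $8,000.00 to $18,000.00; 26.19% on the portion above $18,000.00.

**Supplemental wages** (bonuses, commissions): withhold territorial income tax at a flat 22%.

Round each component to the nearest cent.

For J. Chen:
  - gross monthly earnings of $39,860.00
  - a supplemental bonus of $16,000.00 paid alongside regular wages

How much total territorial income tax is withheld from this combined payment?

$12,313.33

Territorial Income Tax: taxable = $39,860.00
  $3,068.20 + 26.19% × ($39,860.00 − $18,000.00) = $3,068.20 + 26.19% × $21,860.00 = $8,793.33
Supplemental (22% flat on bonus): 22% × $16,000.00 = $3,520.00
Total territorial income tax: $8,793.33 + $3,520.00 = $12,313.33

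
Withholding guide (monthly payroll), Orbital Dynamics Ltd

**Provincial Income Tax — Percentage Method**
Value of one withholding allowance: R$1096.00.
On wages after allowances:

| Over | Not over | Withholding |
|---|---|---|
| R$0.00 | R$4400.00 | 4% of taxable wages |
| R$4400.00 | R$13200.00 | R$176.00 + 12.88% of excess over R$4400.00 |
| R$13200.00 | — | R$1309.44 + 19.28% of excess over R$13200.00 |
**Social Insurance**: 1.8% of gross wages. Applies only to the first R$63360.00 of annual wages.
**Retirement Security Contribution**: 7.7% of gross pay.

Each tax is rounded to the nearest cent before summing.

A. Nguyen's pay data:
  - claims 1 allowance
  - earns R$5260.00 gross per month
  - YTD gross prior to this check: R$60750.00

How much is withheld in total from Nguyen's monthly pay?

Provincial Income Tax: taxable = R$5260.00 − 1×R$1096.00 = R$4164.00
  4% × R$4164.00 = R$166.56
Social Insurance: cap R$63360.00 − YTD R$60750.00 = R$2610.00 subject; 1.8% × R$2610.00 = R$46.98
Retirement Security Contribution: 7.7% × R$5260.00 = R$405.02
Total: R$166.56 + R$46.98 + R$405.02 = R$618.56

R$618.56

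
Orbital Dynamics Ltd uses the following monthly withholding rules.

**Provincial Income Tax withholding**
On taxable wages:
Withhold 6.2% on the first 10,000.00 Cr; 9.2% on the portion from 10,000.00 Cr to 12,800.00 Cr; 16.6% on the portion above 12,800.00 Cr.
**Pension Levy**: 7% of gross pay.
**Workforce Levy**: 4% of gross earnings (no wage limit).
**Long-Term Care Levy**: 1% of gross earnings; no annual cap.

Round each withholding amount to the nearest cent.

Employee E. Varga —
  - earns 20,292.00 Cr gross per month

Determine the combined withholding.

Provincial Income Tax: taxable = 20,292.00 Cr
  877.60 Cr + 16.6% × (20,292.00 Cr − 12,800.00 Cr) = 877.60 Cr + 16.6% × 7,492.00 Cr = 2,121.27 Cr
Pension Levy: 7% × 20,292.00 Cr = 1,420.44 Cr
Workforce Levy: 4% × 20,292.00 Cr = 811.68 Cr
Long-Term Care Levy: 1% × 20,292.00 Cr = 202.92 Cr
Total: 2,121.27 Cr + 1,420.44 Cr + 811.68 Cr + 202.92 Cr = 4,556.31 Cr

4,556.31 Cr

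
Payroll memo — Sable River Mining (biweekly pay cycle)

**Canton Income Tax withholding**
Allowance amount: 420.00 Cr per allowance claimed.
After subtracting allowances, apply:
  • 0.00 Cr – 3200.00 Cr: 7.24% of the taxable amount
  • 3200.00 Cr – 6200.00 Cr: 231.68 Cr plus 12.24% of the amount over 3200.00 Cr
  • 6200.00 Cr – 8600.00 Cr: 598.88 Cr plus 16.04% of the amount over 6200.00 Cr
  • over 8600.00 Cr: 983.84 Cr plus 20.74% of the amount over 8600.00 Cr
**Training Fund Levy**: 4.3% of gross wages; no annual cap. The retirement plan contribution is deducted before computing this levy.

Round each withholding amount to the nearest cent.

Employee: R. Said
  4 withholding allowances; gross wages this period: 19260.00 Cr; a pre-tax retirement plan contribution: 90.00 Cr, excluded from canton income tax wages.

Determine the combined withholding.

3651.94 Cr

Canton Income Tax: taxable = 19260.00 Cr − 90.00 Cr − 4×420.00 Cr = 17490.00 Cr
  983.84 Cr + 20.74% × (17490.00 Cr − 8600.00 Cr) = 983.84 Cr + 20.74% × 8890.00 Cr = 2827.63 Cr
Training Fund Levy: 4.3% × 19170.00 Cr = 824.31 Cr
Total: 2827.63 Cr + 824.31 Cr = 3651.94 Cr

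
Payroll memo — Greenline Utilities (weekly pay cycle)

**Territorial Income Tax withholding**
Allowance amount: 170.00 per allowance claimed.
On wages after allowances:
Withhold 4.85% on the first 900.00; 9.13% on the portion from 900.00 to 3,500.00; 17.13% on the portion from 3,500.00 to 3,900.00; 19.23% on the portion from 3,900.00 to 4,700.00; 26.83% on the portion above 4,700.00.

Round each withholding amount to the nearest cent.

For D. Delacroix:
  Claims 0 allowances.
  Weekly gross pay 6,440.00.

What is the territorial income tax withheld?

Territorial Income Tax: taxable = 6,440.00
  503.39 + 26.83% × (6,440.00 − 4,700.00) = 503.39 + 26.83% × 1,740.00 = 970.23

970.23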